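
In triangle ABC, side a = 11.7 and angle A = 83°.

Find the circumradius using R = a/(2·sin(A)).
R = a/(2·sin(A)) = 11.7/(2·sin(83°))
R = 11.7/(2·0.992546) = 11.7/1.985092 = 5.894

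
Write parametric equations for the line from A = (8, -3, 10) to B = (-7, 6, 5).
Direction vector d = B - A = (-15, 9, -5)
x = 8 - 15t, y = -3 + 9t, z = 10 - 5t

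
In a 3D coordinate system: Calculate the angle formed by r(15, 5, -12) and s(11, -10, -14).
r·s = 283, |r|² = 394, |s|² = 417
cos θ = 283/√164298 ≈ 0.6982
θ ≈ 45.72°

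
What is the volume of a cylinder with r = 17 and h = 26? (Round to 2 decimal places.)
Volume = pi * r² * h
Volume = pi * 17² * 26
Volume = pi * 289 * 26
Volume = pi * 7514
Volume = 23605.93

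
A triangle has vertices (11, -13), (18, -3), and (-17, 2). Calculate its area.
Using the coordinate formula: Area = (1/2)|x₁(y₂-y₃) + x₂(y₃-y₁) + x₃(y₁-y₂)|
Area = (1/2)|11((-3)-2) + 18(2-(-13)) + (-17)((-13)-(-3))|
Area = (1/2)|11*(-5) + 18*15 + (-17)*(-10)|
Area = (1/2)|(-55) + 270 + 170|
Area = (1/2)*385 = 192.50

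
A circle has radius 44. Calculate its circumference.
Circumference = 2 * pi * r
Circumference = 2 * pi * 44
Circumference = 276.46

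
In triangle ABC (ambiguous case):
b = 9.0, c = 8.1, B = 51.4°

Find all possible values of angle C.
sin(C)/c = sin(B)/b  →  sin(C) = c·sin(B)/b = 8.1·sin(51.4°)/9.0 = 0.703368
C₁ = arcsin(0.703368) = 44.7°,  C₂ = 180° - C₁ = 135.3°
Check C₂: A = 180° - 51.4° - 135.3° = -6.7° ≤ 0, rejected
C = 44.7° (one solution)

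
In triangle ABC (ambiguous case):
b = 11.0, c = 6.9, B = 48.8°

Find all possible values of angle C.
sin(C)/c = sin(B)/b  →  sin(C) = c·sin(B)/b = 6.9·sin(48.8°)/11.0 = 0.471969
C₁ = arcsin(0.471969) = 28.16°,  C₂ = 180° - C₁ = 151.84°
Check C₂: A = 180° - 48.8° - 151.84° = -20.64° ≤ 0, rejected
C = 28.16° (one solution)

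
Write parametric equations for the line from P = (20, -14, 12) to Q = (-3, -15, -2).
Direction vector d = Q - P = (-23, -1, -14)
x = 20 - 23t, y = -14 - t, z = 12 - 14t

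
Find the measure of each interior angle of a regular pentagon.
Interior angle of a regular n-gon = (n-2)*180/n
Interior angle = (5-2)*180/5
Interior angle = 3*180/5
Interior angle = 540/5
Interior angle = 108 degrees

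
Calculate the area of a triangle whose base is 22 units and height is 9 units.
Area = (1/2) * base * height
Area = (1/2) * 22 * 9
Area = 99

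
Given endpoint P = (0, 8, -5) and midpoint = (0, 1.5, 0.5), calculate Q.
Q = (2×0 - 0, 2×1.5 - 8, 2×0.5 - (-5)) = (0, -5, 6)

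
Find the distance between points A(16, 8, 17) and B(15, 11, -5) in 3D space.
d = √[(-1)² + (3)² + (-22)²] = √494 = 22.23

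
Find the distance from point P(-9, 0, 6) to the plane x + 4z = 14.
d = |1(-9) + 0(0) + 4(6) - (14)| / √(1² + 0² + 4²) = 1/√17 = 0.2425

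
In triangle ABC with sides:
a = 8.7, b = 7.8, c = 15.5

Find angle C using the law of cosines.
cos(C) = (a² + b² - c²)/(2ab)
cos(C) = (8.7² + 7.8² - 15.5²)/(2·8.7·7.8) = -103.72/135.72 = -0.764220
C = arccos(-0.764220) = 139.8°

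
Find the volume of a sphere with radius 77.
Volume = (4/3) * pi * r³
Volume = (4/3) * pi * 77³
Volume = (4/3) * pi * 456533
Volume = 1912320.96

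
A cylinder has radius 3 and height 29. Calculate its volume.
Volume = pi * r² * h
Volume = pi * 3² * 29
Volume = pi * 9 * 29
Volume = pi * 261
Volume = 819.96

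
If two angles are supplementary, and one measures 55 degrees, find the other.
Supplementary angles sum to 180 degrees.
Other angle = 180 - 55
Other angle = 125 degrees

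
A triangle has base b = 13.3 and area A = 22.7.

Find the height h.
A = ½bh  →  h = 2A/b
h = 2·22.7/13.3 = 3.414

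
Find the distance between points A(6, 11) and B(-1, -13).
Using the distance formula: d = sqrt((x₂-x₁)² + (y₂-y₁)²)
dx = (-1) - 6 = -7
dy = (-13) - 11 = -24
d = sqrt((-7)² + (-24)²) = sqrt(49 + 576) = sqrt(625) = 25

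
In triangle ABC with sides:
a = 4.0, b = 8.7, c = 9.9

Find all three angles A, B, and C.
By the law of cosines:
cos(A) = (b² + c² - a²)/(2bc) = 0.915477  →  A = 23.73°
cos(B) = (a² + c² - b²)/(2ac) = 0.483838  →  B = 61.06°
cos(C) = (a² + b² - c²)/(2ab) = -0.090805  →  C = 95.21°
Check: A + B + C = 180.0° ✓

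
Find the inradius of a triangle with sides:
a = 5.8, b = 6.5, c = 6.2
s = (a+b+c)/2 = (5.8+6.5+6.2)/2 = 9.25
Area = √(s(s-a)(s-b)(s-c)) = √(9.25·3.45·2.75·3.05) = 16.3605
r = Area/s = 16.3605/9.25 = 1.769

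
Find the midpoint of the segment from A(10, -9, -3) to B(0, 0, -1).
Midpoint = ((10+0)/2, (-9+0)/2, (-3-1)/2) = (5, -4.5, -2)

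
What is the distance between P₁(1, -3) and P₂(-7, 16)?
Using the distance formula: d = sqrt((x₂-x₁)² + (y₂-y₁)²)
dx = (-7) - 1 = -8
dy = 16 - (-3) = 19
d = sqrt((-8)² + 19²) = sqrt(64 + 361) = sqrt(425) = 20.62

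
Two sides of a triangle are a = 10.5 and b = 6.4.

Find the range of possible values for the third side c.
By the triangle inequality: |a - b| < c < a + b
|10.5 - 6.4| < c < 10.5 + 6.4
4.1 < c < 16.9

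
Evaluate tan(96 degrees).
tan(96 degrees) = -9.5144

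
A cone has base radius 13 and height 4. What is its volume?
Volume = (1/3) * pi * r² * h
Volume = (1/3) * pi * 13² * 4
Volume = (1/3) * pi * 169 * 4
Volume = (1/3) * pi * 676
Volume = 707.91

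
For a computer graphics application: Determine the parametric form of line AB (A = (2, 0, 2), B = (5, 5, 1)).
Direction vector d = B - A = (3, 5, -1)
x = 2 + 3t, y = 0 + 5t, z = 2 - t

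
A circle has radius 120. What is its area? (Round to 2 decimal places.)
Area = pi * r²
Area = pi * 120²
Area = pi * 14400
Area = 45238.93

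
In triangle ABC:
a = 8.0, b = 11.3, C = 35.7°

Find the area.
Using A = ½ab·sin(C):
A = ½·8.0·11.3·sin(35.7°) = ½·90.4·0.583541 = 26.38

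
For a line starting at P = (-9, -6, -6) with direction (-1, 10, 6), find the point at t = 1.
P(1) = (-9 + (-1)(1), -6 + 10(1), -6 + 6(1)) = (-10, 4, 0)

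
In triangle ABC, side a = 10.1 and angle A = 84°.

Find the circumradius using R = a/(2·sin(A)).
R = a/(2·sin(A)) = 10.1/(2·sin(84°))
R = 10.1/(2·0.994522) = 10.1/1.989044 = 5.078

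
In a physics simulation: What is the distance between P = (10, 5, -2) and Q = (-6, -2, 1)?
d = √[(-16)² + (-7)² + (3)²] = √314 = 17.72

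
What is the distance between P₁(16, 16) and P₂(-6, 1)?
Using the distance formula: d = sqrt((x₂-x₁)² + (y₂-y₁)²)
dx = (-6) - 16 = -22
dy = 1 - 16 = -15
d = sqrt((-22)² + (-15)²) = sqrt(484 + 225) = sqrt(709) = 26.63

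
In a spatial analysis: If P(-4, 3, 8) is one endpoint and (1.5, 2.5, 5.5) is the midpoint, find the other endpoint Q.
Q = (2×1.5 - (-4), 2×2.5 - 3, 2×5.5 - 8) = (7, 2, 3)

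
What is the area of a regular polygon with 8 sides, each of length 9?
For a regular 8-gon with side length s = 9:
Apothem a = s / (2*tan(pi/8)) = 9 / (2*tan(pi/8)) ≈ 10.864
Perimeter P = 8 * 9 = 72
Area = (1/2) * P * a = (1/2) * 72 * 10.864 = 391.10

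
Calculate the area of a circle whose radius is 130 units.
Area = pi * r²
Area = pi * 130²
Area = pi * 16900
Area = 53092.92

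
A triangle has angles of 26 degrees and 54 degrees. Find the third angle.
Sum of angles in a triangle = 180 degrees
Third angle = 180 - 26 - 54
Third angle = 100 degrees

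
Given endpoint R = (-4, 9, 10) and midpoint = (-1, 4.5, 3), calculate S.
S = (2×(-1) - (-4), 2×4.5 - 9, 2×3 - 10) = (2, 0, -4)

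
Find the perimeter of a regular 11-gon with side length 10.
Perimeter = number of sides * side length
Perimeter = 11 * 10
Perimeter = 110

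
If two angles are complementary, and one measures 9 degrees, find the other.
Complementary angles sum to 90 degrees.
Other angle = 90 - 9
Other angle = 81 degrees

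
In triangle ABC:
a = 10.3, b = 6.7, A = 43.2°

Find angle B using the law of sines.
sin(B)/b = sin(A)/a
sin(B) = b·sin(A)/a = 6.7·sin(43.2°)/10.3 = 0.445288
B = arcsin(0.445288) = 26.44°  (b ≤ a, so B ≤ A and the acute solution is unique)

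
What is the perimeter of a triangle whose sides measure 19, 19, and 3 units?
Perimeter = sum of all sides
Perimeter = 19 + 19 + 3
Perimeter = 41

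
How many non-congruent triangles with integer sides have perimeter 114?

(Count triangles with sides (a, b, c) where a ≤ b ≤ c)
With a ≤ b ≤ c and a + b + c = 114, the triangle inequality a + b > c gives c < 114/2, so c ≤ 56.
Iterate a from 1 to ⌊p/3⌋ = 38; for each a, b ranges from a to ⌊(p−a)/2⌋ with c = p − a − b, keeping only c ≥ b.
Triples: (2, 56, 56), (3, 55, 56), (4, 54, 56), …
Count = 271 triangles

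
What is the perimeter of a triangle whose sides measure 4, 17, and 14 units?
Perimeter = sum of all sides
Perimeter = 4 + 17 + 14
Perimeter = 35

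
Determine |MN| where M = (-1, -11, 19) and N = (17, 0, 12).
d = √[(18)² + (11)² + (-7)²] = √494 = 22.23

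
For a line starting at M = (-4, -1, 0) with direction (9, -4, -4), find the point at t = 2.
P(2) = (-4 + 9(2), -1 + (-4)(2), 0 + (-4)(2)) = (14, -9, -8)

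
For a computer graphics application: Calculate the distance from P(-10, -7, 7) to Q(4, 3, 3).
d = √[(14)² + (10)² + (-4)²] = √312 = 17.66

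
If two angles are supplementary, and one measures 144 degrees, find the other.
Supplementary angles sum to 180 degrees.
Other angle = 180 - 144
Other angle = 36 degrees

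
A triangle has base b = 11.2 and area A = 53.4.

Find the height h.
A = ½bh  →  h = 2A/b
h = 2·53.4/11.2 = 9.536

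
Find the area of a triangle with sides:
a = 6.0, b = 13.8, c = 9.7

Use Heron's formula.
s = (a+b+c)/2 = (6.0+13.8+9.7)/2 = 14.75
A = √(s(s-a)(s-b)(s-c)) = √(14.75·8.75·0.95·5.05)
A = √619.177 = 24.88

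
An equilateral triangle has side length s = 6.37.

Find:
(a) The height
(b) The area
(a) Height h = s·√3/2 = 6.37·√3/2 = 5.517
(b) Area = (√3/4)·s² = (√3/4)·6.37² = (√3/4)·40.5769 = 17.57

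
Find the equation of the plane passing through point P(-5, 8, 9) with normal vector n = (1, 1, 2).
d = n·P = (1)(-5) + (1)(8) + (2)(9) = 21
Plane: x + y + 2z = 21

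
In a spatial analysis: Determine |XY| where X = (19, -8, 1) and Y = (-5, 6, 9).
d = √[(-24)² + (14)² + (8)²] = √836 = 28.91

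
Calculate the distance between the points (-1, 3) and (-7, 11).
Using the distance formula: d = sqrt((x₂-x₁)² + (y₂-y₁)²)
dx = (-7) - (-1) = -6
dy = 11 - 3 = 8
d = sqrt((-6)² + 8²) = sqrt(36 + 64) = sqrt(100) = 10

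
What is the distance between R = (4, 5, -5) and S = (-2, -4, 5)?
d = √[(-6)² + (-9)² + (10)²] = √217 = 14.73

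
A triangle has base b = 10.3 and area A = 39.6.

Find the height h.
A = ½bh  →  h = 2A/b
h = 2·39.6/10.3 = 7.689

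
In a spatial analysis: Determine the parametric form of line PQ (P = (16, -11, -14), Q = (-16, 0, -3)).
Direction vector d = Q - P = (-32, 11, 11)
x = 16 - 32t, y = -11 + 11t, z = -14 + 11t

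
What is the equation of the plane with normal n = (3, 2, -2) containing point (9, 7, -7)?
d = n·P = (3)(9) + (2)(7) + (-2)(-7) = 55
Plane: 3x + 2y - 2z = 55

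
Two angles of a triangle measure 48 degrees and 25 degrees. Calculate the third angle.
Sum of angles in a triangle = 180 degrees
Third angle = 180 - 48 - 25
Third angle = 107 degrees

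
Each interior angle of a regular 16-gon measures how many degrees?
Interior angle of a regular n-gon = (n-2)*180/n
Interior angle = (16-2)*180/16
Interior angle = 14*180/16
Interior angle = 2520/16
Interior angle = 157.50 degrees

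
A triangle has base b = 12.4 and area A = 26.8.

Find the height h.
A = ½bh  →  h = 2A/b
h = 2·26.8/12.4 = 4.323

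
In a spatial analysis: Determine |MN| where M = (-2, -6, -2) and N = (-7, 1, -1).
d = √[(-5)² + (7)² + (1)²] = √75 = 8.66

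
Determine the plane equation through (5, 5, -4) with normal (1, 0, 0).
d = n·P = (1)(5) + (0)(5) + (0)(-4) = 5
Plane: x = 5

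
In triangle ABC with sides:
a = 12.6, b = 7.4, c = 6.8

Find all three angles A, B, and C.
By the law of cosines:
cos(A) = (b² + c² - a²)/(2bc) = -0.573927  →  A = 125°
cos(B) = (a² + c² - b²)/(2ac) = 0.876751  →  B = 28.75°
cos(C) = (a² + b² - c²)/(2ab) = 0.897040  →  C = 26.23°
Check: A + B + C = 180.0° ✓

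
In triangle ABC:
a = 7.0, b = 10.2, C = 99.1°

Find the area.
Using A = ½ab·sin(C):
A = ½·7.0·10.2·sin(99.1°) = ½·71.4·0.987414 = 35.25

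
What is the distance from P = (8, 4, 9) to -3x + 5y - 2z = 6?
d = |(-3)(8) + 5(4) + (-2)(9) - (6)| / √((-3)² + 5² + (-2)²) = 28/√38 = 4.542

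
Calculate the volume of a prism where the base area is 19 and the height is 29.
Volume = base area * height
Volume = 19 * 29
Volume = 551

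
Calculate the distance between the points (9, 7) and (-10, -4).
Using the distance formula: d = sqrt((x₂-x₁)² + (y₂-y₁)²)
dx = (-10) - 9 = -19
dy = (-4) - 7 = -11
d = sqrt((-19)² + (-11)²) = sqrt(361 + 121) = sqrt(482) = 21.95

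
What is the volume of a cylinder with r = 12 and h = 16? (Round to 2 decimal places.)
Volume = pi * r² * h
Volume = pi * 12² * 16
Volume = pi * 144 * 16
Volume = pi * 2304
Volume = 7238.23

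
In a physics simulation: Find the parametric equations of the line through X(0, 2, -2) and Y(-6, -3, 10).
Direction vector d = Y - X = (-6, -5, 12)
x = 0 - 6t, y = 2 - 5t, z = -2 + 12t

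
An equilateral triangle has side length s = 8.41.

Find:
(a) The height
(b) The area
(a) Height h = s·√3/2 = 8.41·√3/2 = 7.283
(b) Area = (√3/4)·s² = (√3/4)·8.41² = (√3/4)·70.7281 = 30.63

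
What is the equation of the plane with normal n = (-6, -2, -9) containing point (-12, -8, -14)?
d = n·P = (-6)(-12) + (-2)(-8) + (-9)(-14) = 214
Plane: -6x - 2y - 9z = 214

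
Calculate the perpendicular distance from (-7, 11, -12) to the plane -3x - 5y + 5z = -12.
d = |(-3)(-7) + (-5)(11) + 5(-12) - (-12)| / √((-3)² + (-5)² + 5²) = 82/√59 = 10.68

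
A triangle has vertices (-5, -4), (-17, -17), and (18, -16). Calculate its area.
Using the coordinate formula: Area = (1/2)|x₁(y₂-y₃) + x₂(y₃-y₁) + x₃(y₁-y₂)|
Area = (1/2)|(-5)((-17)-(-16)) + (-17)((-16)-(-4)) + 18((-4)-(-17))|
Area = (1/2)|(-5)*(-1) + (-17)*(-12) + 18*13|
Area = (1/2)|5 + 204 + 234|
Area = (1/2)*443 = 221.50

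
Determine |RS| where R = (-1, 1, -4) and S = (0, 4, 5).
d = √[(1)² + (3)² + (9)²] = √91 = 9.539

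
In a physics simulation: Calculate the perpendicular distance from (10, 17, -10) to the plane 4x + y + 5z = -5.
d = |4(10) + 1(17) + 5(-10) - (-5)| / √(4² + 1² + 5²) = 12/√42 = 1.852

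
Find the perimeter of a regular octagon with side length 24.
Perimeter = number of sides * side length
Perimeter = 8 * 24
Perimeter = 192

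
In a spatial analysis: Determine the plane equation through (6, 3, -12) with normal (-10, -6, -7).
d = n·P = (-10)(6) + (-6)(3) + (-7)(-12) = 6
Plane: -10x - 6y - 7z = 6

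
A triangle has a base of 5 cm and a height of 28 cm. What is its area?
Area = (1/2) * base * height
Area = (1/2) * 5 * 28
Area = 70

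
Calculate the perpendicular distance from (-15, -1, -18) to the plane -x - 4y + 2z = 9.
d = |(-1)(-15) + (-4)(-1) + 2(-18) - (9)| / √((-1)² + (-4)² + 2²) = 26/√21 = 5.674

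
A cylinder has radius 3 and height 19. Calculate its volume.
Volume = pi * r² * h
Volume = pi * 3² * 19
Volume = pi * 9 * 19
Volume = pi * 171
Volume = 537.21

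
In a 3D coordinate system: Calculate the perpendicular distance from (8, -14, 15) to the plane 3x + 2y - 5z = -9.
d = |3(8) + 2(-14) + (-5)(15) - (-9)| / √(3² + 2² + (-5)²) = 70/√38 = 11.36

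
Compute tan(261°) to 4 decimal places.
tan(261 degrees) = 6.3138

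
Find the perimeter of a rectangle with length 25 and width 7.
Perimeter = 2 * (length + width)
Perimeter = 2 * (25 + 7)
Perimeter = 2 * 32
Perimeter = 64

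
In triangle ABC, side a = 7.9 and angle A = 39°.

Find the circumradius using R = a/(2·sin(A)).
R = a/(2·sin(A)) = 7.9/(2·sin(39°))
R = 7.9/(2·0.629320) = 7.9/1.258641 = 6.277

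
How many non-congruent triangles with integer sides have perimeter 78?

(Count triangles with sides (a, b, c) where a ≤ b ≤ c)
With a ≤ b ≤ c and a + b + c = 78, the triangle inequality a + b > c gives c < 78/2, so c ≤ 38.
Iterate a from 1 to ⌊p/3⌋ = 26; for each a, b ranges from a to ⌊(p−a)/2⌋ with c = p − a − b, keeping only c ≥ b.
Triples: (2, 38, 38), (3, 37, 38), (4, 36, 38), …
Count = 127 triangles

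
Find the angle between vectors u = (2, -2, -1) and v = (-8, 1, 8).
u·v = -26, |u|² = 9, |v|² = 129
cos θ = -26/√1161 ≈ -0.7631
θ ≈ 139.7°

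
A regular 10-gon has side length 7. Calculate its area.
For a regular 10-gon with side length s = 7:
Apothem a = s / (2*tan(pi/10)) = 7 / (2*tan(pi/10)) ≈ 10.7719
Perimeter P = 10 * 7 = 70
Area = (1/2) * P * a = (1/2) * 70 * 10.7719 = 377.02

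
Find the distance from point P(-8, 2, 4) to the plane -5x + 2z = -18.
d = |(-5)(-8) + 0(2) + 2(4) - (-18)| / √((-5)² + 0² + 2²) = 66/√29 = 12.26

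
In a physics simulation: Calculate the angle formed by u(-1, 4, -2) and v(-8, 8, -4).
u·v = 48, |u|² = 21, |v|² = 144
cos θ = 48/√3024 ≈ 0.8729
θ ≈ 29.21°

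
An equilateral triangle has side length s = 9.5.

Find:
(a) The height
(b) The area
(a) Height h = s·√3/2 = 9.5·√3/2 = 8.227
(b) Area = (√3/4)·s² = (√3/4)·9.5² = (√3/4)·90.25 = 39.08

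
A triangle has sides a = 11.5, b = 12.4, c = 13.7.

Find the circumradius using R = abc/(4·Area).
s = (a+b+c)/2 = 18.8
Area = √(s(s-a)(s-b)(s-c)) = √(18.8·7.3·6.4·5.1) = 66.9292
R = abc/(4·Area) = (11.5·12.4·13.7)/(4·66.9292) = 1953.62/267.7168 = 7.297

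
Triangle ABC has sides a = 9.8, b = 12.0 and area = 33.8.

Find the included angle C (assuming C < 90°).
Area = ½ab·sin(C)  →  sin(C) = 2·Area/(ab)
sin(C) = 2·33.8/(9.8·12.0) = 0.574830
C = arcsin(0.574830) = 35.09°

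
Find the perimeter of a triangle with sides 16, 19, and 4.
Perimeter = sum of all sides
Perimeter = 16 + 19 + 4
Perimeter = 39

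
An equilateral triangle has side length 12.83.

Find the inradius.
For an equilateral triangle, r = s/(2√3) where s is the side.
r = 12.83/(2√3) = 12.83/3.464102 = 3.704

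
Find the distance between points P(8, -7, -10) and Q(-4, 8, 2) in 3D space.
d = √[(-12)² + (15)² + (12)²] = √513 = 22.65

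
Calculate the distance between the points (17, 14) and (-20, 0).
Using the distance formula: d = sqrt((x₂-x₁)² + (y₂-y₁)²)
dx = (-20) - 17 = -37
dy = 0 - 14 = -14
d = sqrt((-37)² + (-14)²) = sqrt(1369 + 196) = sqrt(1565) = 39.56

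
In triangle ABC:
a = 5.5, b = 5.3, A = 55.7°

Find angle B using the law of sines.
sin(B)/b = sin(A)/a
sin(B) = b·sin(A)/a = 5.3·sin(55.7°)/5.5 = 0.796058
B = arcsin(0.796058) = 52.76°  (b ≤ a, so B ≤ A and the acute solution is unique)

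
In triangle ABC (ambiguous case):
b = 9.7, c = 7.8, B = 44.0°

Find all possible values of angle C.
sin(C)/c = sin(B)/b  →  sin(C) = c·sin(B)/b = 7.8·sin(44.0°)/9.7 = 0.558591
C₁ = arcsin(0.558591) = 33.96°,  C₂ = 180° - C₁ = 146.04°
Check C₂: A = 180° - 44.0° - 146.04° = -10.04° ≤ 0, rejected
C = 33.96° (one solution)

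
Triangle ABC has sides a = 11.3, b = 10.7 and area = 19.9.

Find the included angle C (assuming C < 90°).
Area = ½ab·sin(C)  →  sin(C) = 2·Area/(ab)
sin(C) = 2·19.9/(11.3·10.7) = 0.329170
C = arcsin(0.329170) = 19.22°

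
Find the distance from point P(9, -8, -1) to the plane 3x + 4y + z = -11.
d = |3(9) + 4(-8) + 1(-1) - (-11)| / √(3² + 4² + 1²) = 5/√26 = 0.9806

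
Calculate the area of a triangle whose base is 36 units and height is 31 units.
Area = (1/2) * base * height
Area = (1/2) * 36 * 31
Area = 558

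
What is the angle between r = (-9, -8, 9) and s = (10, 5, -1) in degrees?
r·s = -139, |r|² = 226, |s|² = 126
cos θ = -139/√28476 ≈ -0.8237
θ ≈ 145.5°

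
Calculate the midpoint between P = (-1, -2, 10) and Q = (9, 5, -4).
Midpoint = ((-1+9)/2, (-2+5)/2, (10-4)/2) = (4, 1.5, 3)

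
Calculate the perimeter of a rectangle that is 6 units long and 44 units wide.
Perimeter = 2 * (length + width)
Perimeter = 2 * (6 + 44)
Perimeter = 2 * 50
Perimeter = 100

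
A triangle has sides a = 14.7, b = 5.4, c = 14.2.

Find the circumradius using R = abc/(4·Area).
s = (a+b+c)/2 = 17.15
Area = √(s(s-a)(s-b)(s-c)) = √(17.15·2.45·11.75·2.95) = 38.1632
R = abc/(4·Area) = (14.7·5.4·14.2)/(4·38.1632) = 1127.196/152.6528 = 7.384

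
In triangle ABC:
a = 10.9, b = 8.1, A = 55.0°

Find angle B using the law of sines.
sin(B)/b = sin(A)/a
sin(B) = b·sin(A)/a = 8.1·sin(55.0°)/10.9 = 0.608728
B = arcsin(0.608728) = 37.5°  (b ≤ a, so B ≤ A and the acute solution is unique)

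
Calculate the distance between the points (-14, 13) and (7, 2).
Using the distance formula: d = sqrt((x₂-x₁)² + (y₂-y₁)²)
dx = 7 - (-14) = 21
dy = 2 - 13 = -11
d = sqrt(21² + (-11)²) = sqrt(441 + 121) = sqrt(562) = 23.71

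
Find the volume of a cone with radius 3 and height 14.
Volume = (1/3) * pi * r² * h
Volume = (1/3) * pi * 3² * 14
Volume = (1/3) * pi * 9 * 14
Volume = (1/3) * pi * 126
Volume = 131.95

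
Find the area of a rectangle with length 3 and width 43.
Area = length * width
Area = 3 * 43
Area = 129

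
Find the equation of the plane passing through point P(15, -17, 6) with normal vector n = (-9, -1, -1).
d = n·P = (-9)(15) + (-1)(-17) + (-1)(6) = -124
Plane: -9x - y - z = -124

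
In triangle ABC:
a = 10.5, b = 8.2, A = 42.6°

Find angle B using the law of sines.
sin(B)/b = sin(A)/a
sin(B) = b·sin(A)/a = 8.2·sin(42.6°)/10.5 = 0.528608
B = arcsin(0.528608) = 31.91°  (b ≤ a, so B ≤ A and the acute solution is unique)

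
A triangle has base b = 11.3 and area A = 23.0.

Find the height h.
A = ½bh  →  h = 2A/b
h = 2·23.0/11.3 = 4.071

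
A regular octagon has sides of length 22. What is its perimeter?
Perimeter = number of sides * side length
Perimeter = 8 * 22
Perimeter = 176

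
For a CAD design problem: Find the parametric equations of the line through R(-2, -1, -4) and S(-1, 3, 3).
Direction vector d = S - R = (1, 4, 7)
x = -2 + t, y = -1 + 4t, z = -4 + 7t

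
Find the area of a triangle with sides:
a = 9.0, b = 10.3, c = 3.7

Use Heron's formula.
s = (a+b+c)/2 = (9.0+10.3+3.7)/2 = 11.5
A = √(s(s-a)(s-b)(s-c)) = √(11.5·2.5·1.2·7.8)
A = √269.1 = 16.4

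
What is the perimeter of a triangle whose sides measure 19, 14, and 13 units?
Perimeter = sum of all sides
Perimeter = 19 + 14 + 13
Perimeter = 46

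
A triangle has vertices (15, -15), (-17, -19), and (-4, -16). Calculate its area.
Using the coordinate formula: Area = (1/2)|x₁(y₂-y₃) + x₂(y₃-y₁) + x₃(y₁-y₂)|
Area = (1/2)|15((-19)-(-16)) + (-17)((-16)-(-15)) + (-4)((-15)-(-19))|
Area = (1/2)|15*(-3) + (-17)*(-1) + (-4)*4|
Area = (1/2)|(-45) + 17 + (-16)|
Area = (1/2)*44 = 22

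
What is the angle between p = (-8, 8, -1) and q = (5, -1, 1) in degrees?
p·q = -49, |p|² = 129, |q|² = 27
cos θ = -49/√3483 ≈ -0.8303
θ ≈ 146.1°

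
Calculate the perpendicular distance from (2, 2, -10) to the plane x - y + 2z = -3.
d = |1(2) + (-1)(2) + 2(-10) - (-3)| / √(1² + (-1)² + 2²) = 17/√6 = 6.94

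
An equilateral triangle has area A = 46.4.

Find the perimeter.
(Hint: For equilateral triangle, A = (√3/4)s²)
A = (√3/4)s²  →  s² = 4A/√3 = 4·46.4/√3 = 107.156
s = 10.3516
Perimeter = 3s = 31.05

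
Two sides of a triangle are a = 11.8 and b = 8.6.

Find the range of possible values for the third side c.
By the triangle inequality: |a - b| < c < a + b
|11.8 - 8.6| < c < 11.8 + 8.6
3.2 < c < 20.4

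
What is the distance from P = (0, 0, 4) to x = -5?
d = |1(0) + 0(0) + 0(4) - (-5)| / √(1² + 0² + 0²) = 5/√1 = 5.0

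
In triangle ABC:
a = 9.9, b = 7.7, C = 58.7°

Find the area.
Using A = ½ab·sin(C):
A = ½·9.9·7.7·sin(58.7°) = ½·76.23·0.854459 = 32.57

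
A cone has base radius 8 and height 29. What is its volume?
Volume = (1/3) * pi * r² * h
Volume = (1/3) * pi * 8² * 29
Volume = (1/3) * pi * 64 * 29
Volume = (1/3) * pi * 1856
Volume = 1943.60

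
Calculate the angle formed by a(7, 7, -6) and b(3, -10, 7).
a·b = -91, |a|² = 134, |b|² = 158
cos θ = -91/√21172 ≈ -0.6254
θ ≈ 128.7°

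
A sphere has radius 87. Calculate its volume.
Volume = (4/3) * pi * r³
Volume = (4/3) * pi * 87³
Volume = (4/3) * pi * 658503
Volume = 2758330.92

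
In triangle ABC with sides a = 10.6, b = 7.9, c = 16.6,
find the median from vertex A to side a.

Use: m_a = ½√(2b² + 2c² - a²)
m_a = ½√(2·7.9² + 2·16.6² - 10.6²)
m_a = ½√(124.82 + 551.12 - 112.36) = ½√563.58 = 11.87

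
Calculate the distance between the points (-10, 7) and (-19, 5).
Using the distance formula: d = sqrt((x₂-x₁)² + (y₂-y₁)²)
dx = (-19) - (-10) = -9
dy = 5 - 7 = -2
d = sqrt((-9)² + (-2)²) = sqrt(81 + 4) = sqrt(85) = 9.22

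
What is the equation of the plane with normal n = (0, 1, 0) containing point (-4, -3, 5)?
d = n·P = (0)(-4) + (1)(-3) + (0)(5) = -3
Plane: y = -3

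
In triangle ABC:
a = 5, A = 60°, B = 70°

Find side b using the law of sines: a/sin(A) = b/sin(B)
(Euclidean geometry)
b = a·sin(B)/sin(A) = 5·sin(70°)/sin(60°)
b = 5·0.939693/0.866025 = 5.425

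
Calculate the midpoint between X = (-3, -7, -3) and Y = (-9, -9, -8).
Midpoint = ((-3-9)/2, (-7-9)/2, (-3-8)/2) = (-6, -8, -5.5)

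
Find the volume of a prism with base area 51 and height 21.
Volume = base area * height
Volume = 51 * 21
Volume = 1071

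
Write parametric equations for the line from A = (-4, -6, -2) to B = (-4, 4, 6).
Direction vector d = B - A = (0, 10, 8)
x = -4, y = -6 + 10t, z = -2 + 8t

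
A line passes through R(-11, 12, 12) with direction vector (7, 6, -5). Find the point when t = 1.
P(1) = (-11 + 7(1), 12 + 6(1), 12 + (-5)(1)) = (-4, 18, 7)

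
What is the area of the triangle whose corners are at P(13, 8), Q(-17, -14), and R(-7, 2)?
Using the coordinate formula: Area = (1/2)|x₁(y₂-y₃) + x₂(y₃-y₁) + x₃(y₁-y₂)|
Area = (1/2)|13((-14)-2) + (-17)(2-8) + (-7)(8-(-14))|
Area = (1/2)|13*(-16) + (-17)*(-6) + (-7)*22|
Area = (1/2)|(-208) + 102 + (-154)|
Area = (1/2)*260 = 130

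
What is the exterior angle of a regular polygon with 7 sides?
Exterior angle of a regular n-gon = 360/n
Exterior angle = 360/7
Exterior angle = 51.43 degrees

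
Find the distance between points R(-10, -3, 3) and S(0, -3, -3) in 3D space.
d = √[(10)² + (0)² + (-6)²] = √136 = 11.66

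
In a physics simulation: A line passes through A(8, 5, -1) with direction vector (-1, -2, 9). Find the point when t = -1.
P(-1) = (8 + (-1)(-1), 5 + (-2)(-1), -1 + 9(-1)) = (9, 7, -10)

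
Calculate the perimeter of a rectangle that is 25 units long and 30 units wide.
Perimeter = 2 * (length + width)
Perimeter = 2 * (25 + 30)
Perimeter = 2 * 55
Perimeter = 110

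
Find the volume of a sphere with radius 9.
Volume = (4/3) * pi * r³
Volume = (4/3) * pi * 9³
Volume = (4/3) * pi * 729
Volume = 3053.63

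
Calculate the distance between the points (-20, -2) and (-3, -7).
Using the distance formula: d = sqrt((x₂-x₁)² + (y₂-y₁)²)
dx = (-3) - (-20) = 17
dy = (-7) - (-2) = -5
d = sqrt(17² + (-5)²) = sqrt(289 + 25) = sqrt(314) = 17.72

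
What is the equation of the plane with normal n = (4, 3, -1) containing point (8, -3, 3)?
d = n·P = (4)(8) + (3)(-3) + (-1)(3) = 20
Plane: 4x + 3y - z = 20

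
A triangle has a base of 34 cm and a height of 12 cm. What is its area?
Area = (1/2) * base * height
Area = (1/2) * 34 * 12
Area = 204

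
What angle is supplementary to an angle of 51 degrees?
Supplementary angles sum to 180 degrees.
Other angle = 180 - 51
Other angle = 129 degrees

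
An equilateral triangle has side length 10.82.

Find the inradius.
For an equilateral triangle, r = s/(2√3) where s is the side.
r = 10.82/(2√3) = 10.82/3.464102 = 3.123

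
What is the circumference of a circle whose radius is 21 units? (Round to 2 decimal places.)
Circumference = 2 * pi * r
Circumference = 2 * pi * 21
Circumference = 131.95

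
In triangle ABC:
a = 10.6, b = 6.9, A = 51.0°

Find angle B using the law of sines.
sin(B)/b = sin(A)/a
sin(B) = b·sin(A)/a = 6.9·sin(51.0°)/10.6 = 0.505878
B = arcsin(0.505878) = 30.39°  (b ≤ a, so B ≤ A and the acute solution is unique)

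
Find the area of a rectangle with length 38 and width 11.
Area = length * width
Area = 38 * 11
Area = 418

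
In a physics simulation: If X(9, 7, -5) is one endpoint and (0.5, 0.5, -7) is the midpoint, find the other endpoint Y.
Y = (2×0.5 - 9, 2×0.5 - 7, 2×(-7) - (-5)) = (-8, -6, -9)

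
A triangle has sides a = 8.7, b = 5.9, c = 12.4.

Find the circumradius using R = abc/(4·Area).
s = (a+b+c)/2 = 13.5
Area = √(s(s-a)(s-b)(s-c)) = √(13.5·4.8·7.6·1.1) = 23.2751
R = abc/(4·Area) = (8.7·5.9·12.4)/(4·23.2751) = 636.492/93.1004 = 6.837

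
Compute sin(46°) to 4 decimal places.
sin(46 degrees) = 0.7193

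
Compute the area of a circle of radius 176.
Area = pi * r²
Area = pi * 176²
Area = pi * 30976
Area = 97313.97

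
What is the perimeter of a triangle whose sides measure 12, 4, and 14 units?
Perimeter = sum of all sides
Perimeter = 12 + 4 + 14
Perimeter = 30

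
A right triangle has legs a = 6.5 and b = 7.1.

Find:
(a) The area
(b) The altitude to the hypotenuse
(a) Area = ½ab = ½·6.5·7.1 = 23.075
(b) Hypotenuse c = √(6.5² + 7.1²) = √92.66 = 9.62601
    Area = ½·c·h_c  →  h_c = 2·Area/c = 2·23.075/9.62601 = 4.794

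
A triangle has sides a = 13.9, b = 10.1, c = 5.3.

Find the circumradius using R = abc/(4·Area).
s = (a+b+c)/2 = 14.65
Area = √(s(s-a)(s-b)(s-c)) = √(14.65·0.75·4.55·9.35) = 21.6203
R = abc/(4·Area) = (13.9·10.1·5.3)/(4·21.6203) = 744.067/86.4812 = 8.604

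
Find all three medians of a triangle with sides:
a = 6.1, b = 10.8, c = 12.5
Using m_x = ½√(2y² + 2z² - x²):
m_a = ½√(2·10.8² + 2·12.5² - 6.1²) = ½√508.57 = 11.28
m_b = ½√(2·6.1² + 2·12.5² - 10.8²) = ½√270.28 = 8.22
m_c = ½√(2·6.1² + 2·10.8² - 12.5²) = ½√151.45 = 6.153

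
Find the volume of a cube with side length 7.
Volume = s³
Volume = 7³
Volume = 343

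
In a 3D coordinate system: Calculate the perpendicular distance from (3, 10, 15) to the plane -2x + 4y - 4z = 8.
d = |(-2)(3) + 4(10) + (-4)(15) - (8)| / √((-2)² + 4² + (-4)²) = 34/√36 = 5.667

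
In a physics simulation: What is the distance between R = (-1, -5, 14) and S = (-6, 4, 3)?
d = √[(-5)² + (9)² + (-11)²] = √227 = 15.07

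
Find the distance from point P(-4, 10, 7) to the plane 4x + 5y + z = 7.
d = |4(-4) + 5(10) + 1(7) - (7)| / √(4² + 5² + 1²) = 34/√42 = 5.246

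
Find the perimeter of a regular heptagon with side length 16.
Perimeter = number of sides * side length
Perimeter = 7 * 16
Perimeter = 112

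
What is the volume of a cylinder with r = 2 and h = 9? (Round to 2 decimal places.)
Volume = pi * r² * h
Volume = pi * 2² * 9
Volume = pi * 4 * 9
Volume = pi * 36
Volume = 113.10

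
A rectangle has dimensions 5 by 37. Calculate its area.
Area = length * width
Area = 5 * 37
Area = 185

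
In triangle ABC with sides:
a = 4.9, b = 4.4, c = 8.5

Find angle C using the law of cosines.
cos(C) = (a² + b² - c²)/(2ab)
cos(C) = (4.9² + 4.4² - 8.5²)/(2·4.9·4.4) = -28.88/43.12 = -0.669759
C = arccos(-0.669759) = 132°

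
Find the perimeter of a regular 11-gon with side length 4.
Perimeter = number of sides * side length
Perimeter = 11 * 4
Perimeter = 44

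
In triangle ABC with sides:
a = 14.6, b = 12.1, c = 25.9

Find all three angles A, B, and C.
By the law of cosines:
cos(A) = (b² + c² - a²)/(2bc) = 0.963751  →  A = 15.47°
cos(B) = (a² + c² - b²)/(2ac) = 0.975247  →  B = 12.77°
cos(C) = (a² + b² - c²)/(2ab) = -0.880901  →  C = 151.8°
Check: A + B + C = 180.0° ✓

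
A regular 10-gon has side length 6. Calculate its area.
For a regular 10-gon with side length s = 6:
Apothem a = s / (2*tan(pi/10)) = 6 / (2*tan(pi/10)) ≈ 9.2331
Perimeter P = 10 * 6 = 60
Area = (1/2) * P * a = (1/2) * 60 * 9.2331 = 276.99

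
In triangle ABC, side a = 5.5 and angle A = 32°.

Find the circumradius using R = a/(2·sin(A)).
R = a/(2·sin(A)) = 5.5/(2·sin(32°))
R = 5.5/(2·0.529919) = 5.5/1.059839 = 5.189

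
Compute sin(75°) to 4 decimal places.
sin(75 degrees) = 0.9659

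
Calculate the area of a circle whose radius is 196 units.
Area = pi * r²
Area = pi * 196²
Area = pi * 38416
Area = 120687.42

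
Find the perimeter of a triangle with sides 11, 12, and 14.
Perimeter = sum of all sides
Perimeter = 11 + 12 + 14
Perimeter = 37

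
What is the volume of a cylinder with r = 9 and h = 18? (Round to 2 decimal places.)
Volume = pi * r² * h
Volume = pi * 9² * 18
Volume = pi * 81 * 18
Volume = pi * 1458
Volume = 4580.44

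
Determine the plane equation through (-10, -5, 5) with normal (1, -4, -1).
d = n·P = (1)(-10) + (-4)(-5) + (-1)(5) = 5
Plane: x - 4y - z = 5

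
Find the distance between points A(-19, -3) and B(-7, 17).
Using the distance formula: d = sqrt((x₂-x₁)² + (y₂-y₁)²)
dx = (-7) - (-19) = 12
dy = 17 - (-3) = 20
d = sqrt(12² + 20²) = sqrt(144 + 400) = sqrt(544) = 23.32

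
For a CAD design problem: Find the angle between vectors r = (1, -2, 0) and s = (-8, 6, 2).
r·s = -20, |r|² = 5, |s|² = 104
cos θ = -20/√520 ≈ -0.8771
θ ≈ 151.3°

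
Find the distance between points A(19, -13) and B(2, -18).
Using the distance formula: d = sqrt((x₂-x₁)² + (y₂-y₁)²)
dx = 2 - 19 = -17
dy = (-18) - (-13) = -5
d = sqrt((-17)² + (-5)²) = sqrt(289 + 25) = sqrt(314) = 17.72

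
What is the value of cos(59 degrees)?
cos(59 degrees) = 0.515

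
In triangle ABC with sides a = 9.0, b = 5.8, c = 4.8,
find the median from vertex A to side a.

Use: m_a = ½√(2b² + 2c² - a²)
m_a = ½√(2·5.8² + 2·4.8² - 9.0²)
m_a = ½√(67.28 + 46.08 - 81) = ½√32.36 = 2.844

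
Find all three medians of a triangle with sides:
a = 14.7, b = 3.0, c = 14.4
Using m_x = ½√(2y² + 2z² - x²):
m_a = ½√(2·3.0² + 2·14.4² - 14.7²) = ½√216.63 = 7.359
m_b = ½√(2·14.7² + 2·14.4² - 3.0²) = ½√837.9 = 14.47
m_c = ½√(2·14.7² + 2·3.0² - 14.4²) = ½√242.82 = 7.791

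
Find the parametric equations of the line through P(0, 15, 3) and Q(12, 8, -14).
Direction vector d = Q - P = (12, -7, -17)
x = 0 + 12t, y = 15 - 7t, z = 3 - 17t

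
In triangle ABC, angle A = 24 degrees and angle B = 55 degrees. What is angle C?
Sum of angles in a triangle = 180 degrees
Third angle = 180 - 24 - 55
Third angle = 101 degrees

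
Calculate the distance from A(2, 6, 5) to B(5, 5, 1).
d = √[(3)² + (-1)² + (-4)²] = √26 = 5.099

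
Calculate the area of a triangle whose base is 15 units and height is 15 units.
Area = (1/2) * base * height
Area = (1/2) * 15 * 15
Area = 112.50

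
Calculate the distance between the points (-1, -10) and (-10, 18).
Using the distance formula: d = sqrt((x₂-x₁)² + (y₂-y₁)²)
dx = (-10) - (-1) = -9
dy = 18 - (-10) = 28
d = sqrt((-9)² + 28²) = sqrt(81 + 784) = sqrt(865) = 29.41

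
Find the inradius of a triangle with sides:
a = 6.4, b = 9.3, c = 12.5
s = (a+b+c)/2 = (6.4+9.3+12.5)/2 = 14.1
Area = √(s(s-a)(s-b)(s-c)) = √(14.1·7.7·4.8·1.6) = 28.8759
r = Area/s = 28.8759/14.1 = 2.048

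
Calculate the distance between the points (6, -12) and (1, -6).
Using the distance formula: d = sqrt((x₂-x₁)² + (y₂-y₁)²)
dx = 1 - 6 = -5
dy = (-6) - (-12) = 6
d = sqrt((-5)² + 6²) = sqrt(25 + 36) = sqrt(61) = 7.81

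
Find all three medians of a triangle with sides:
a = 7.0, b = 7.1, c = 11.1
Using m_x = ½√(2y² + 2z² - x²):
m_a = ½√(2·7.1² + 2·11.1² - 7.0²) = ½√298.24 = 8.635
m_b = ½√(2·7.0² + 2·11.1² - 7.1²) = ½√294.01 = 8.573
m_c = ½√(2·7.0² + 2·7.1² - 11.1²) = ½√75.61 = 4.348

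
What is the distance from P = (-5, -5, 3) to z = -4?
d = |0(-5) + 0(-5) + 1(3) - (-4)| / √(0² + 0² + 1²) = 7/√1 = 7.0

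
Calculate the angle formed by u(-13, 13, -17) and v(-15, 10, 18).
u·v = 19, |u|² = 627, |v|² = 649
cos θ = 19/√406923 ≈ 0.02978
θ ≈ 88.29°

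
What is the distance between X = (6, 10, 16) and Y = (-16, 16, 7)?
d = √[(-22)² + (6)² + (-9)²] = √601 = 24.52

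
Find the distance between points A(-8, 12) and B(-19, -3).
Using the distance formula: d = sqrt((x₂-x₁)² + (y₂-y₁)²)
dx = (-19) - (-8) = -11
dy = (-3) - 12 = -15
d = sqrt((-11)² + (-15)²) = sqrt(121 + 225) = sqrt(346) = 18.60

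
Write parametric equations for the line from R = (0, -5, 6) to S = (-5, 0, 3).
Direction vector d = S - R = (-5, 5, -3)
x = 0 - 5t, y = -5 + 5t, z = 6 - 3t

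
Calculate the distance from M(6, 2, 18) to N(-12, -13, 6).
d = √[(-18)² + (-15)² + (-12)²] = √693 = 26.32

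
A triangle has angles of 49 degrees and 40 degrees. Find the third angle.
Sum of angles in a triangle = 180 degrees
Third angle = 180 - 49 - 40
Third angle = 91 degrees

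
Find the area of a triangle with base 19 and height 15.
Area = (1/2) * base * height
Area = (1/2) * 19 * 15
Area = 142.50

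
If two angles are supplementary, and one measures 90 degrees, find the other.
Supplementary angles sum to 180 degrees.
Other angle = 180 - 90
Other angle = 90 degrees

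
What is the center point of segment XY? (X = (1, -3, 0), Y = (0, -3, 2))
Midpoint = ((1+0)/2, (-3-3)/2, (0+2)/2) = (0.5, -3, 1)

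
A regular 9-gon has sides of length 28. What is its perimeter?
Perimeter = number of sides * side length
Perimeter = 9 * 28
Perimeter = 252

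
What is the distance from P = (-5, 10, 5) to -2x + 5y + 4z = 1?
d = |(-2)(-5) + 5(10) + 4(5) - (1)| / √((-2)² + 5² + 4²) = 79/√45 = 11.78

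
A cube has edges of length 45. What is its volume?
Volume = s³
Volume = 45³
Volume = 91125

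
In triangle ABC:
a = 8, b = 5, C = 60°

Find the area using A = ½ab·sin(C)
A = ½·8·5·sin(60°) = ½·40·0.866025 = 17.32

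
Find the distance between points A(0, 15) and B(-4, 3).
Using the distance formula: d = sqrt((x₂-x₁)² + (y₂-y₁)²)
dx = (-4) - 0 = -4
dy = 3 - 15 = -12
d = sqrt((-4)² + (-12)²) = sqrt(16 + 144) = sqrt(160) = 12.65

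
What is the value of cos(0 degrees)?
cos(0 degrees) = 1
Decimal approximation: 1.0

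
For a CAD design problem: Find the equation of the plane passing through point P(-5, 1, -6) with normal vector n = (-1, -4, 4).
d = n·P = (-1)(-5) + (-4)(1) + (4)(-6) = -23
Plane: -x - 4y + 4z = -23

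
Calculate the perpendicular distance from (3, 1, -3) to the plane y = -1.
d = |0(3) + 1(1) + 0(-3) - (-1)| / √(0² + 1² + 0²) = 2/√1 = 2.0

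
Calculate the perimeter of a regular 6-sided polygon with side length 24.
Perimeter = number of sides * side length
Perimeter = 6 * 24
Perimeter = 144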